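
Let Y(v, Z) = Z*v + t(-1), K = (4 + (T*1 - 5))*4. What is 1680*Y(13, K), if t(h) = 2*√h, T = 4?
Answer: 262080 + 3360*I ≈ 2.6208e+5 + 3360.0*I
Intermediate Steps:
K = 12 (K = (4 + (4*1 - 5))*4 = (4 + (4 - 5))*4 = (4 - 1)*4 = 3*4 = 12)
Y(v, Z) = 2*I + Z*v (Y(v, Z) = Z*v + 2*√(-1) = Z*v + 2*I = 2*I + Z*v)
1680*Y(13, K) = 1680*(2*I + 12*13) = 1680*(2*I + 156) = 1680*(156 + 2*I) = 262080 + 3360*I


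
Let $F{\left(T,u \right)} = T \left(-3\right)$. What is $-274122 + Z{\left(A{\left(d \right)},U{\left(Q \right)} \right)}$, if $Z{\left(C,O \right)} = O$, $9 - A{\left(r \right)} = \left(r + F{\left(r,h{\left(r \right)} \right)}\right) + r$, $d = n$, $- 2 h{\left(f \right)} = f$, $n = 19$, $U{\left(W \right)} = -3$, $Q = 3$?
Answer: $-274125$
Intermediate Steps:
$h{\left(f \right)} = - \frac{f}{2}$
$d = 19$
$F{\left(T,u \right)} = - 3 T$
$A{\left(r \right)} = 9 + r$ ($A{\left(r \right)} = 9 - \left(\left(r - 3 r\right) + r\right) = 9 - \left(- 2 r + r\right) = 9 - - r = 9 + r$)
$-274122 + Z{\left(A{\left(d \right)},U{\left(Q \right)} \right)} = -274122 - 3 = -274125$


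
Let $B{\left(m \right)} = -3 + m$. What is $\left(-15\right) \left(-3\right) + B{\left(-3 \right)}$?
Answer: $39$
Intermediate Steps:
$\left(-15\right) \left(-3\right) + B{\left(-3 \right)} = \left(-15\right) \left(-3\right) - 6 = 45 - 6 = 39$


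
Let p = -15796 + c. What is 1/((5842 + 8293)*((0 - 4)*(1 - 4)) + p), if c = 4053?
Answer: 1/157877 ≈ 6.3340e-6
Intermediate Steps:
p = -11743 (p = -15796 + 4053 = -11743)
1/((5842 + 8293)*((0 - 4)*(1 - 4)) + p) = 1/((5842 + 8293)*((0 - 4)*(1 - 4)) - 11743) = 1/(14135*(-4*(-3)) - 11743) = 1/(14135*12 - 11743) = 1/(169620 - 11743) = 1/157877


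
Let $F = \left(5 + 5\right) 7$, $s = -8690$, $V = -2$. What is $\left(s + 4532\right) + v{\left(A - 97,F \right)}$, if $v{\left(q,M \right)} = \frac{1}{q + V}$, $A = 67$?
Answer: $- \frac{133057}{32} \approx -4158.0$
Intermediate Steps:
$F = 70$ ($F = 10 \cdot 7 = 70$)
$v{\left(q,M \right)} = \frac{1}{-2 + q}$ ($v{\left(q,M \right)} = \frac{1}{q - 2} = \frac{1}{-2 + q}$)
$\left(s + 4532\right) + v{\left(A - 97,F \right)} = \left(-8690 + 4532\right) + \frac{1}{-2 + \left(67 - 97\right)} = -4158 + \frac{1}{-2 + \left(67 - 97\right)} = -4158 + \frac{1}{-2 - 30} = -4158 + \frac{1}{-32} = -4158 - \frac{1}{32} = - \frac{133057}{32}$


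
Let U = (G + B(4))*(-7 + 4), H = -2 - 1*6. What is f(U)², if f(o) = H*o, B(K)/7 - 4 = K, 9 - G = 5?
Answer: 2073600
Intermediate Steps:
G = 4 (G = 9 - 1*5 = 9 - 5 = 4)
B(K) = 28 + 7*K
H = -8 (H = -2 - 6 = -8)
U = -180 (U = (4 + (28 + 7*4))*(-7 + 4) = (4 + (28 + 28))*(-3) = (4 + 56)*(-3) = 60*(-3) = -180)
f(o) = -8*o
f(U)² = (-8*(-180))² = 1440² = 2073600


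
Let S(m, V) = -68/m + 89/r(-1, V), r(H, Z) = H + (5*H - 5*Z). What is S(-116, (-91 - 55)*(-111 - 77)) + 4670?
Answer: 18589556381/3980134 ≈ 4670.6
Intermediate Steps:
r(H, Z) = -5*Z + 6*H (r(H, Z) = H + (-5*Z + 5*H) = -5*Z + 6*H)
S(m, V) = -68/m + 89/(-6 - 5*V) (S(m, V) = -68/m + 89/(-5*V + 6*(-1)) = -68/m + 89/(-5*V - 6) = -68/m + 89/(-6 - 5*V))
S(-116, (-91 - 55)*(-111 - 77)) + 4670 = (-408 - 340*(-91 - 55)*(-111 - 77) - 89*(-116))/((-116)*(6 + 5*((-91 - 55)*(-111 - 77)))) + 4670 = -(-408 - (-49640)*(-188) + 10324)/(116*(6 + 5*(-146*(-188)))) + 4670 = -(-408 - 340*27448 + 10324)/(116*(6 + 5*27448)) + 4670 = -(-408 - 9332320 + 10324)/(116*(6 + 137240)) + 4670 = -1/116*(-9322404)/137246 + 4670 = -1/116*1/137246*(-9322404) + 4670 = 2330601/3980134 + 4670 = 18589556381/3980134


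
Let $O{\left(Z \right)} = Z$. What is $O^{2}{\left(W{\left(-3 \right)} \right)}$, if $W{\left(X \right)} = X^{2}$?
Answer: $81$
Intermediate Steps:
$O^{2}{\left(W{\left(-3 \right)} \right)} = \left(\left(-3\right)^{2}\right)^{2} = 9^{2} = 81$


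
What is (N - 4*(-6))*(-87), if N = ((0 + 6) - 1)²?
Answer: -4263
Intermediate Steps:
N = 25 (N = (6 - 1)² = 5² = 25)
(N - 4*(-6))*(-87) = (25 - 4*(-6))*(-87) = (25 + 24)*(-87) = 49*(-87) = -4263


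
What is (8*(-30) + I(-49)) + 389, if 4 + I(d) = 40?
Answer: 185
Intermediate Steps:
I(d) = 36 (I(d) = -4 + 40 = 36)
(8*(-30) + I(-49)) + 389 = (8*(-30) + 36) + 389 = (-240 + 36) + 389 = -204 + 389 = 185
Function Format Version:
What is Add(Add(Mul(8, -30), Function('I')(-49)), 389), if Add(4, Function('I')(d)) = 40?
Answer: 185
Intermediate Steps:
Function('I')(d) = 36 (Function('I')(d) = Add(-4, 40) = 36)
Add(Add(Mul(8, -30), Function('I')(-49)), 389) = Add(Add(Mul(8, -30), 36), 389) = Add(Add(-240, 36), 389) = Add(-204, 389) = 185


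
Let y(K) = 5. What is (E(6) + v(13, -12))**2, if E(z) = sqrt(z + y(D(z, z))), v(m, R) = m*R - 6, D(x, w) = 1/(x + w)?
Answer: (162 - sqrt(11))**2 ≈ 25180.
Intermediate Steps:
D(x, w) = 1/(w + x)
v(m, R) = -6 + R*m (v(m, R) = R*m - 6 = -6 + R*m)
E(z) = sqrt(5 + z) (E(z) = sqrt(z + 5) = sqrt(5 + z))
(E(6) + v(13, -12))**2 = (sqrt(5 + 6) + (-6 - 12*13))**2 = (sqrt(11) + (-6 - 156))**2 = (sqrt(11) - 162)**2 = (-162 + sqrt(11))**2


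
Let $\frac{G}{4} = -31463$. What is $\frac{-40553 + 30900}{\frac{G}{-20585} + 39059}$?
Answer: $- \frac{198707005}{804155367} \approx -0.2471$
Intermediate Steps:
$G = -125852$ ($G = 4 \left(-31463\right) = -125852$)
$\frac{-40553 + 30900}{\frac{G}{-20585} + 39059} = \frac{-40553 + 30900}{- \frac{125852}{-20585} + 39059} = - \frac{9653}{\left(-125852\right) \left(- \frac{1}{20585}\right) + 39059} = - \frac{9653}{\frac{125852}{20585} + 39059} = - \frac{9653}{\frac{804155367}{20585}} = \left(-9653\right) \frac{20585}{804155367} = - \frac{198707005}{804155367}$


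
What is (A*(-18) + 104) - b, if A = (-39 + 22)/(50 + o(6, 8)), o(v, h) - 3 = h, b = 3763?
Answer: -222893/61 ≈ -3654.0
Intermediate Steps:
o(v, h) = 3 + h
A = -17/61 (A = (-39 + 22)/(50 + (3 + 8)) = -17/(50 + 11) = -17/61 ≈ -0.27869)
(A*(-18) + 104) - b = (-17/61*(-18) + 104) - 1*3763 = (306/61 + 104) - 3763 = 6650/61 - 3763 = -222893/61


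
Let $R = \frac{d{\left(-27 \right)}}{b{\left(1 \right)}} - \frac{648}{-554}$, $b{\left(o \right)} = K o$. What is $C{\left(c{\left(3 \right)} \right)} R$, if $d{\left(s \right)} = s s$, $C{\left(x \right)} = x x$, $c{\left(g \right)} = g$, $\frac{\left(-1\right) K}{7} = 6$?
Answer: $- \frac{564975}{3878} \approx -145.69$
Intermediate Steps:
$K = -42$ ($K = \left(-7\right) 6 = -42$)
$C{\left(x \right)} = x^{2}$
$d{\left(s \right)} = s^{2}$
$b{\left(o \right)} = - 42 o$
$R = - \frac{62775}{3878}$ ($R = \frac{\left(-27\right)^{2}}{\left(-42\right) 1} - \frac{648}{-554} = \frac{729}{-42} - - \frac{324}{277} = 729 \left(- \frac{1}{42}\right) + \frac{324}{277} = - \frac{243}{14} + \frac{324}{277} = - \frac{62775}{3878} \approx -16.187$)
$C{\left(c{\left(3 \right)} \right)} R = 3^{2} \left(- \frac{62775}{3878}\right) = 9 \left(- \frac{62775}{3878}\right) = - \frac{564975}{3878}$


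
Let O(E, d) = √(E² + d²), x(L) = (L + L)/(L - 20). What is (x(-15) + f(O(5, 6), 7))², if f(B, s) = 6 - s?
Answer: 1/49 ≈ 0.020408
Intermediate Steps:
x(L) = 2*L/(-20 + L) (x(L) = (2*L)/(-20 + L) = 2*L/(-20 + L))
(x(-15) + f(O(5, 6), 7))² = (2*(-15)/(-20 - 15) + (6 - 1*7))² = (2*(-15)/(-35) + (6 - 7))² = (2*(-15)*(-1/35) - 1)² = (6/7 - 1)² = (-⅐)² = 1/49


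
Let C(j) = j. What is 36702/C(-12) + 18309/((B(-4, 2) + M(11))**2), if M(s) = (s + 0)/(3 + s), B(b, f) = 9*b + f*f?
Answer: -1160980245/381938 ≈ -3039.7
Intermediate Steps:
B(b, f) = f**2 + 9*b (B(b, f) = 9*b + f**2 = f**2 + 9*b)
M(s) = s/(3 + s)
36702/C(-12) + 18309/((B(-4, 2) + M(11))**2) = 36702/(-12) + 18309/(((2**2 + 9*(-4)) + 11/(3 + 11))**2) = 36702*(-1/12) + 18309/(((4 - 36) + 11/14)**2) = -6117/2 + 18309/((-32 + 11*(1/14))**2) = -6117/2 + 18309/((-32 + 11/14)**2) = -6117/2 + 18309/((-437/14)**2) = -6117/2 + 18309/(190969/196) = -6117/2 + 18309*(196/190969) = -6117/2 + 3588564/190969 = -1160980245/381938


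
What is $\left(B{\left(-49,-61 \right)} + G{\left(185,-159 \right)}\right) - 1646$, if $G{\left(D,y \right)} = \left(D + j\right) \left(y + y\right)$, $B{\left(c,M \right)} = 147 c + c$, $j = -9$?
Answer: $-64866$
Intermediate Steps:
$B{\left(c,M \right)} = 148 c$
$G{\left(D,y \right)} = 2 y \left(-9 + D\right)$ ($G{\left(D,y \right)} = \left(D - 9\right) \left(y + y\right) = \left(-9 + D\right) 2 y = 2 y \left(-9 + D\right)$)
$\left(B{\left(-49,-61 \right)} + G{\left(185,-159 \right)}\right) - 1646 = \left(148 \left(-49\right) + 2 \left(-159\right) \left(-9 + 185\right)\right) - 1646 = \left(-7252 + 2 \left(-159\right) 176\right) - 1646 = \left(-7252 - 55968\right) - 1646 = -63220 - 1646 = -64866$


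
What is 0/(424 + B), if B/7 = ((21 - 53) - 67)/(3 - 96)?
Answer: 0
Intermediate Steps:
B = 231/31 (B = 7*(((21 - 53) - 67)/(3 - 96)) = 7*((-32 - 67)/(-93)) = 7*(-99*(-1/93)) = 7*(33/31) = 231/31 ≈ 7.4516)
0/(424 + B) = 0/(424 + 231/31) = 0/(13375/31) = 0*(31/13375) = 0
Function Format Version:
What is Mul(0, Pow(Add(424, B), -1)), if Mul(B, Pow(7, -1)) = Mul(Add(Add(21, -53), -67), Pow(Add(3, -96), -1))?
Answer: 0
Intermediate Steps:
B = Rational(231, 31) (B = Mul(7, Mul(Add(Add(21, -53), -67), Pow(Add(3, -96), -1))) = Mul(7, Mul(Add(-32, -67), Pow(-93, -1))) = Mul(7, Mul(-99, Rational(-1, 93))) = Mul(7, Rational(33, 31)) = Rational(231, 31) ≈ 7.4516)
Mul(0, Pow(Add(424, B), -1)) = Mul(0, Pow(Add(424, Rational(231, 31)), -1)) = Mul(0, Pow(Rational(13375, 31), -1)) = Mul(0, Rational(31, 13375)) = 0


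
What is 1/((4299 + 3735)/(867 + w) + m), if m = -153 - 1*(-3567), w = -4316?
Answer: 3449/11766852 ≈ 0.00029311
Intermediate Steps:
m = 3414 (m = -153 + 3567 = 3414)
1/((4299 + 3735)/(867 + w) + m) = 1/((4299 + 3735)/(867 - 4316) + 3414) = 1/(8034/(-3449) + 3414) = 1/(8034*(-1/3449) + 3414) = 1/(-8034/3449 + 3414) = 1/(11766852/3449) = 3449/11766852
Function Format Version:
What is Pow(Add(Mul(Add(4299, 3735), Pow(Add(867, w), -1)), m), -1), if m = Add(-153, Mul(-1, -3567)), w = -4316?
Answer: Rational(3449, 11766852) ≈ 0.00029311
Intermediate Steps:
m = 3414 (m = Add(-153, 3567) = 3414)
Pow(Add(Mul(Add(4299, 3735), Pow(Add(867, w), -1)), m), -1) = Pow(Add(Mul(Add(4299, 3735), Pow(Add(867, -4316), -1)), 3414), -1) = Pow(Add(Mul(8034, Pow(-3449, -1)), 3414), -1) = Pow(Add(Mul(8034, Rational(-1, 3449)), 3414), -1) = Pow(Add(Rational(-8034, 3449), 3414), -1) = Pow(Rational(11766852, 3449), -1) = Rational(3449, 11766852)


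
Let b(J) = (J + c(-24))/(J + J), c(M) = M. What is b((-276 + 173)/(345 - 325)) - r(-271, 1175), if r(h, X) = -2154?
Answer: 444307/206 ≈ 2156.8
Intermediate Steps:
b(J) = (-24 + J)/(2*J) (b(J) = (J - 24)/(J + J) = (-24 + J)/((2*J)) = (-24 + J)*(1/(2*J)) = (-24 + J)/(2*J))
b((-276 + 173)/(345 - 325)) - r(-271, 1175) = (-24 + (-276 + 173)/(345 - 325))/(2*(((-276 + 173)/(345 - 325)))) - 1*(-2154) = (-24 - 103/20)/(2*((-103/20))) + 2154 = (-24 - 103*1/20)/(2*((-103*1/20))) + 2154 = (-24 - 103/20)/(2*(-103/20)) + 2154 = (1/2)*(-20/103)*(-583/20) + 2154 = 583/206 + 2154 = 444307/206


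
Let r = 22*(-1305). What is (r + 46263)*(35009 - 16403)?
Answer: 326591118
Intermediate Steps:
r = -28710
(r + 46263)*(35009 - 16403) = (-28710 + 46263)*(35009 - 16403) = 17553*18606 = 326591118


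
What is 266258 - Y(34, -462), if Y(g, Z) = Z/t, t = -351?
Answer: 31152032/117 ≈ 2.6626e+5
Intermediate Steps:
Y(g, Z) = -Z/351 (Y(g, Z) = Z/(-351) = Z*(-1/351) = -Z/351)
266258 - Y(34, -462) = 266258 - (-1)*(-462)/351 = 266258 - 1*154/117 = 266258 - 154/117 = 31152032/117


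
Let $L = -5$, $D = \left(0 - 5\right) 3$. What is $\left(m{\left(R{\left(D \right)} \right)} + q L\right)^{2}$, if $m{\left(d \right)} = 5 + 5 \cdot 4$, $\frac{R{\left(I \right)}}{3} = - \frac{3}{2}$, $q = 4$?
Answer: $25$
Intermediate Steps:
$D = -15$ ($D = \left(-5\right) 3 = -15$)
$R{\left(I \right)} = - \frac{9}{2}$ ($R{\left(I \right)} = 3 \left(- \frac{3}{2}\right) = - \frac{9}{2}$)
$m{\left(d \right)} = 25$ ($m{\left(d \right)} = 5 + 20 = 25$)
$\left(m{\left(R{\left(D \right)} \right)} + q L\right)^{2} = \left(25 + 4 \left(-5\right)\right)^{2} = \left(25 - 20\right)^{2} = 5^{2} = 25$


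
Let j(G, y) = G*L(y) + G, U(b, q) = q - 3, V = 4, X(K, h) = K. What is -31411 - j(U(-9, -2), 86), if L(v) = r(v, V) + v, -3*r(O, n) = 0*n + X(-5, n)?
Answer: -92903/3 ≈ -30968.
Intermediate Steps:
U(b, q) = -3 + q
r(O, n) = 5/3 (r(O, n) = -(0*n - 5)/3 = -(0 - 5)/3 = -1/3*(-5) = 5/3)
L(v) = 5/3 + v
j(G, y) = G + G*(5/3 + y) (j(G, y) = G*(5/3 + y) + G = G + G*(5/3 + y))
-31411 - j(U(-9, -2), 86) = -31411 - (-3 - 2)*(8 + 3*86)/3 = -31411 - (-5)*(8 + 258)/3 = -31411 - (-5)*266/3 = -31411 - 1*(-1330/3) = -31411 + 1330/3 = -92903/3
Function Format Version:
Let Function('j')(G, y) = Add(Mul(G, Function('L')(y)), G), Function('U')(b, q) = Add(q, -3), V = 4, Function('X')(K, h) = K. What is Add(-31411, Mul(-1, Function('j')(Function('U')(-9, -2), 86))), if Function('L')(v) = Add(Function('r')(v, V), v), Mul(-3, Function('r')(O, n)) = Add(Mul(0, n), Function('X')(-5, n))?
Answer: Rational(-92903, 3) ≈ -30968.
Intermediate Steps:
Function('U')(b, q) = Add(-3, q)
Function('r')(O, n) = Rational(5, 3) (Function('r')(O, n) = Mul(Rational(-1, 3), Add(Mul(0, n), -5)) = Mul(Rational(-1, 3), Add(0, -5)) = Mul(Rational(-1, 3), -5) = Rational(5, 3))
Function('L')(v) = Add(Rational(5, 3), v)
Function('j')(G, y) = Add(G, Mul(G, Add(Rational(5, 3), y))) (Function('j')(G, y) = Add(Mul(G, Add(Rational(5, 3), y)), G) = Add(G, Mul(G, Add(Rational(5, 3), y))))
Add(-31411, Mul(-1, Function('j')(Function('U')(-9, -2), 86))) = Add(-31411, Mul(-1, Mul(Rational(1, 3), Add(-3, -2), Add(8, Mul(3, 86))))) = Add(-31411, Mul(-1, Mul(Rational(1, 3), -5, Add(8, 258)))) = Add(-31411, Mul(-1, Mul(Rational(1, 3), -5, 266))) = Add(-31411, Mul(-1, Rational(-1330, 3))) = Add(-31411, Rational(1330, 3)) = Rational(-92903, 3)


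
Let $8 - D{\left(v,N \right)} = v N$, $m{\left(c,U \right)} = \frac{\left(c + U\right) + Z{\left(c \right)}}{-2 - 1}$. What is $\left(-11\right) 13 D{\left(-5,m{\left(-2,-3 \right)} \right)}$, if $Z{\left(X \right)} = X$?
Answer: $- \frac{8437}{3} \approx -2812.3$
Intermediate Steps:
$m{\left(c,U \right)} = - \frac{2 c}{3} - \frac{U}{3}$ ($m{\left(c,U \right)} = \frac{\left(c + U\right) + c}{-2 - 1} = \frac{\left(U + c\right) + c}{-3} = \left(U + 2 c\right) \left(- \frac{1}{3}\right) = - \frac{2 c}{3} - \frac{U}{3}$)
$D{\left(v,N \right)} = 8 - N v$ ($D{\left(v,N \right)} = 8 - v N = 8 - N v$)
$\left(-11\right) 13 D{\left(-5,m{\left(-2,-3 \right)} \right)} = \left(-11\right) 13 \left(8 - \left(\left(- \frac{2}{3}\right) \left(-2\right) - -1\right) \left(-5\right)\right) = - 143 \left(8 - \left(\frac{4}{3} + 1\right) \left(-5\right)\right) = - 143 \left(8 - \frac{7}{3} \left(-5\right)\right) = - 143 \left(8 + \frac{35}{3}\right) = \left(-143\right) \frac{59}{3} = - \frac{8437}{3}$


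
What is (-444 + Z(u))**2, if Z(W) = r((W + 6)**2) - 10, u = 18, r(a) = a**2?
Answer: 109774267684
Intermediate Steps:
Z(W) = -10 + (6 + W)**4 (Z(W) = ((W + 6)**2)**2 - 10 = ((6 + W)**2)**2 - 10 = (6 + W)**4 - 10 = -10 + (6 + W)**4)
(-444 + Z(u))**2 = (-444 + (-10 + (6 + 18)**4))**2 = (-444 + (-10 + 24**4))**2 = (-444 + (-10 + 331776))**2 = (-444 + 331766)**2 = 331322**2 = 109774267684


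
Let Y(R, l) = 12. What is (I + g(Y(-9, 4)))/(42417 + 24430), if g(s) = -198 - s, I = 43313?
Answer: 43103/66847 ≈ 0.64480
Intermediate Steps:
(I + g(Y(-9, 4)))/(42417 + 24430) = (43313 + (-198 - 1*12))/(42417 + 24430) = (43313 + (-198 - 12))/66847 = (43313 - 210)*(1/66847) = 43103*(1/66847) = 43103/66847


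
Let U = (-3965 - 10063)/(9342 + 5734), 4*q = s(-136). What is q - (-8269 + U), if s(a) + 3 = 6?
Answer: 124688779/15076 ≈ 8270.7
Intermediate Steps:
s(a) = 3 (s(a) = -3 + 6 = 3)
q = 3/4 (q = (1/4)*3 = 3/4 ≈ 0.75000)
U = -3507/3769 (U = -14028/15076 = -14028*1/15076 = -3507/3769 ≈ -0.93049)
q - (-8269 + U) = 3/4 - (-8269 - 3507/3769) = 3/4 - 1*(-31169368/3769) = 3/4 + 31169368/3769 = 124688779/15076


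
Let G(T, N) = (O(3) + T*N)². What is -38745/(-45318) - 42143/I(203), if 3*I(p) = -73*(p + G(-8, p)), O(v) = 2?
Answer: 118213595459/138161886486 ≈ 0.85562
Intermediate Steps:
G(T, N) = (2 + N*T)² (G(T, N) = (2 + T*N)² = (2 + N*T)²)
I(p) = -73*p/3 - 73*(2 - 8*p)²/3 (I(p) = (-73*(p + (2 + p*(-8))²))/3 = (-73*(p + (2 - 8*p)²))/3 = (-73*p - 73*(2 - 8*p)²)/3 = -73*p/3 - 73*(2 - 8*p)²/3)
-38745/(-45318) - 42143/I(203) = -38745/(-45318) - 42143/(-292/3 - 4672/3*203² + (2263/3)*203) = -38745*(-1/45318) - 42143/(-292/3 - 4672/3*41209 + 459389/3) = 1845/2158 - 42143/(-292/3 - 192528448/3 + 459389/3) = 1845/2158 - 42143/(-64023117) = 1845/2158 - 42143*(-1/64023117) = 1845/2158 + 42143/64023117 = 118213595459/138161886486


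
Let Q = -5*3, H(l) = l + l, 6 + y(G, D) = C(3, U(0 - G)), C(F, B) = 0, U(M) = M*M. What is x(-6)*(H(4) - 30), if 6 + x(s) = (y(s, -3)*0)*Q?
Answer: 132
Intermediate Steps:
U(M) = M**2
y(G, D) = -6 (y(G, D) = -6 + 0 = -6)
H(l) = 2*l
Q = -15
x(s) = -6 (x(s) = -6 - 6*0*(-15) = -6 + 0*(-15) = -6 + 0 = -6)
x(-6)*(H(4) - 30) = -6*(2*4 - 30) = -6*(8 - 30) = -6*(-22) = 132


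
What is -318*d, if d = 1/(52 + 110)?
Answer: -53/27 ≈ -1.9630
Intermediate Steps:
d = 1/162 ≈ 0.0061728
-318*d = -318*1/162 = -53/27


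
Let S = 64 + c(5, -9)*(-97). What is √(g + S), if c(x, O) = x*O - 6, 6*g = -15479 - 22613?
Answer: I*√12039/3 ≈ 36.574*I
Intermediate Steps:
g = -19046/3 (g = (-15479 - 22613)/6 = (⅙)*(-38092) = -19046/3 ≈ -6348.7)
c(x, O) = -6 + O*x (c(x, O) = O*x - 6 = -6 + O*x)
S = 5011 (S = 64 + (-6 - 9*5)*(-97) = 64 + (-6 - 45)*(-97) = 64 - 51*(-97) = 64 + 4947 = 5011)
√(g + S) = √(-19046/3 + 5011) = √(-4013/3) = I*√12039/3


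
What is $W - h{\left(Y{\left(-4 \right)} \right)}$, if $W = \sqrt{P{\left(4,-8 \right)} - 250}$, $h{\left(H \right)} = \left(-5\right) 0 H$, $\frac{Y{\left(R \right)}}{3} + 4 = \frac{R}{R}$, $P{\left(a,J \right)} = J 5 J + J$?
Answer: $\sqrt{62} \approx 7.874$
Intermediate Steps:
$P{\left(a,J \right)} = J + 5 J^{2}$ ($P{\left(a,J \right)} = 5 J J + J = 5 J^{2} + J = J + 5 J^{2}$)
$Y{\left(R \right)} = -9$ ($Y{\left(R \right)} = -12 + 3 \frac{R}{R} = -12 + 3 \cdot 1 = -12 + 3 = -9$)
$h{\left(H \right)} = 0$ ($h{\left(H \right)} = 0 H = 0$)
$W = \sqrt{62}$ ($W = \sqrt{- 8 \left(1 + 5 \left(-8\right)\right) - 250} = \sqrt{- 8 \left(1 - 40\right) - 250} = \sqrt{\left(-8\right) \left(-39\right) - 250} = \sqrt{312 - 250} = \sqrt{62} \approx 7.874$)
$W - h{\left(Y{\left(-4 \right)} \right)} = \sqrt{62} - 0 = \sqrt{62} + 0 = \sqrt{62}$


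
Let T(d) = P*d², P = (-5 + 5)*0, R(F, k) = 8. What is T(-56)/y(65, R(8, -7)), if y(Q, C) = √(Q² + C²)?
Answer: 0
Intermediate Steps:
P = 0 (P = 0*0 = 0)
T(d) = 0 (T(d) = 0*d² = 0)
y(Q, C) = √(C² + Q²)
T(-56)/y(65, R(8, -7)) = 0/(√(8² + 65²)) = 0/(√(64 + 4225)) = 0/(√4289) = 0*(√4289/4289) = 0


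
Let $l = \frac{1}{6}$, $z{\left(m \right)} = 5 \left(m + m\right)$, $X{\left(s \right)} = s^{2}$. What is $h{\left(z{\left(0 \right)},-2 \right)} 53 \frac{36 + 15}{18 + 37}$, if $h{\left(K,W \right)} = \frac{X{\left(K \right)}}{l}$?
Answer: $0$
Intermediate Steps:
$z{\left(m \right)} = 10 m$ ($z{\left(m \right)} = 5 \cdot 2 m = 10 m$)
$l = \frac{1}{6} \approx 0.16667$
$h{\left(K,W \right)} = 6 K^{2}$ ($h{\left(K,W \right)} = K^{2} \frac{1}{\frac{1}{6}} = K^{2} \cdot 6 = 6 K^{2}$)
$h{\left(z{\left(0 \right)},-2 \right)} 53 \frac{36 + 15}{18 + 37} = 6 \left(10 \cdot 0\right)^{2} \cdot 53 \frac{36 + 15}{18 + 37} = 6 \cdot 0^{2} \cdot 53 \cdot \frac{51}{55} = 6 \cdot 0 \cdot 53 \cdot 51 \cdot \frac{1}{55} = 0 \cdot 53 \cdot \frac{51}{55} = 0 \cdot \frac{51}{55} = 0$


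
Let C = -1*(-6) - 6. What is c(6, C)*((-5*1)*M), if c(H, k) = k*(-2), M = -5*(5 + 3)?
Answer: 0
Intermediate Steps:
C = 0 (C = 6 - 6 = 0)
M = -40 (M = -5*8 = -40)
c(H, k) = -2*k
c(6, C)*((-5*1)*M) = (-2*0)*(-5*1*(-40)) = 0*(-5*(-40)) = 0*200 = 0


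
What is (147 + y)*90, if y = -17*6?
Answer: 4050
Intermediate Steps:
y = -102
(147 + y)*90 = (147 - 102)*90 = 45*90 = 4050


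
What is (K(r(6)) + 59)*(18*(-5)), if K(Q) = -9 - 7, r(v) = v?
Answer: -3870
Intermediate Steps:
K(Q) = -16
(K(r(6)) + 59)*(18*(-5)) = (-16 + 59)*(18*(-5)) = 43*(-90) = -3870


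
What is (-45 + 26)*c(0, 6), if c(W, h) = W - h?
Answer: 114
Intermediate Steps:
(-45 + 26)*c(0, 6) = (-45 + 26)*(0 - 1*6) = -19*(0 - 6) = -19*(-6) = 114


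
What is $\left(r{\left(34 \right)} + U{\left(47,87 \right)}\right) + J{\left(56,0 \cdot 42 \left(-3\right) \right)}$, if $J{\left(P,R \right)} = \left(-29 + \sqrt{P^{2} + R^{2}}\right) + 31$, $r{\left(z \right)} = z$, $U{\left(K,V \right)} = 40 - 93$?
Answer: $39$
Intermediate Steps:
$U{\left(K,V \right)} = -53$ ($U{\left(K,V \right)} = 40 - 93 = -53$)
$J{\left(P,R \right)} = 2 + \sqrt{P^{2} + R^{2}}$
$\left(r{\left(34 \right)} + U{\left(47,87 \right)}\right) + J{\left(56,0 \cdot 42 \left(-3\right) \right)} = \left(34 - 53\right) + \left(2 + \sqrt{56^{2} + \left(0 \cdot 42 \left(-3\right)\right)^{2}}\right) = -19 + \left(2 + \sqrt{3136 + \left(0 \left(-126\right)\right)^{2}}\right) = -19 + \left(2 + \sqrt{3136 + 0^{2}}\right) = -19 + \left(2 + \sqrt{3136 + 0}\right) = -19 + \left(2 + \sqrt{3136}\right) = -19 + \left(2 + 56\right) = -19 + 58 = 39$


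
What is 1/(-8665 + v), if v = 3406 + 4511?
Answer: -1/748 ≈ -0.0013369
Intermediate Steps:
v = 7917
1/(-8665 + v) = 1/(-8665 + 7917) = 1/(-748) = -1/748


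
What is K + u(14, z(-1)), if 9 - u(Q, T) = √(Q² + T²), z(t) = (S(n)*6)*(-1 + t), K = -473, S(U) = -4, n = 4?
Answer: -514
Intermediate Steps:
z(t) = 24 - 24*t (z(t) = (-4*6)*(-1 + t) = -24*(-1 + t) = 24 - 24*t)
u(Q, T) = 9 - √(Q² + T²)
K + u(14, z(-1)) = -473 + (9 - √(14² + (24 - 24*(-1))²)) = -473 + (9 - √(196 + (24 + 24)²)) = -473 + (9 - √(196 + 48²)) = -473 + (9 - √(196 + 2304)) = -473 + (9 - √2500) = -473 + (9 - 1*50) = -473 + (9 - 50) = -473 - 41 = -514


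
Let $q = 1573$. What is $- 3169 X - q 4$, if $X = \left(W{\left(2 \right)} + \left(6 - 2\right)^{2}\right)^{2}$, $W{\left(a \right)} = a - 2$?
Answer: $-817556$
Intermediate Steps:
$W{\left(a \right)} = -2 + a$ ($W{\left(a \right)} = a - 2 = -2 + a$)
$X = 256$ ($X = \left(\left(-2 + 2\right) + \left(6 - 2\right)^{2}\right)^{2} = \left(0 + 4^{2}\right)^{2} = \left(0 + 16\right)^{2} = 16^{2} = 256$)
$- 3169 X - q 4 = \left(-3169\right) 256 - 1573 \cdot 4 = -811264 - 6292 = -817556$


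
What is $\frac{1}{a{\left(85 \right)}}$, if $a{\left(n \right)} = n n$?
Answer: $\frac{1}{7225} \approx 0.00013841$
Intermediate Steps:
$a{\left(n \right)} = n^{2}$
$\frac{1}{a{\left(85 \right)}} = \frac{1}{85^{2}} = \frac{1}{7225}$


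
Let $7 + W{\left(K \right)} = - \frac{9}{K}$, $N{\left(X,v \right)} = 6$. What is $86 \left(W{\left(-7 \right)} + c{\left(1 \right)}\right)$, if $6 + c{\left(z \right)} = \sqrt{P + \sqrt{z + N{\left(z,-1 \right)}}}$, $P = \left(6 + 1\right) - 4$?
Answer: $- \frac{7052}{7} + 86 \sqrt{3 + \sqrt{7}} \approx -803.09$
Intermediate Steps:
$P = 3$ ($P = 7 - 4 = 3$)
$W{\left(K \right)} = -7 - \frac{9}{K}$
$c{\left(z \right)} = -6 + \sqrt{3 + \sqrt{6 + z}}$ ($c{\left(z \right)} = -6 + \sqrt{3 + \sqrt{z + 6}} = -6 + \sqrt{3 + \sqrt{6 + z}}$)
$86 \left(W{\left(-7 \right)} + c{\left(1 \right)}\right) = 86 \left(\left(-7 - \frac{9}{-7}\right) - \left(6 - \sqrt{3 + \sqrt{6 + 1}}\right)\right) = 86 \left(\left(-7 - - \frac{9}{7}\right) - \left(6 - \sqrt{3 + \sqrt{7}}\right)\right) = 86 \left(\left(-7 + \frac{9}{7}\right) - \left(6 - \sqrt{3 + \sqrt{7}}\right)\right) = 86 \left(- \frac{40}{7} - \left(6 - \sqrt{3 + \sqrt{7}}\right)\right) = 86 \left(- \frac{82}{7} + \sqrt{3 + \sqrt{7}}\right) = - \frac{7052}{7} + 86 \sqrt{3 + \sqrt{7}}$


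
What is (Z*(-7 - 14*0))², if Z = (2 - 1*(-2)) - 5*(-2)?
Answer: 9604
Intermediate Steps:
Z = 14 (Z = (2 + 2) + 10 = 4 + 10 = 14)
(Z*(-7 - 14*0))² = (14*(-7 - 14*0))² = (14*(-7 - 1*0))² = (14*(-7 + 0))² = (14*(-7))² = (-98)² = 9604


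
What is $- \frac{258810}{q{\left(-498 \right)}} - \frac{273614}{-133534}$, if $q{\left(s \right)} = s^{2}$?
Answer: $\frac{2774785993}{2759747178} \approx 1.0054$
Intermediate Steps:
$- \frac{258810}{q{\left(-498 \right)}} - \frac{273614}{-133534} = - \frac{258810}{\left(-498\right)^{2}} - \frac{273614}{-133534} = - \frac{258810}{248004} - - \frac{136807}{66767} = \left(-258810\right) \frac{1}{248004} + \frac{136807}{66767} = - \frac{43135}{41334} + \frac{136807}{66767} = \frac{2774785993}{2759747178}$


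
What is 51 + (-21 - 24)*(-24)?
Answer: 1131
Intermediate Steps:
51 + (-21 - 24)*(-24) = 51 - 45*(-24) = 51 + 1080 = 1131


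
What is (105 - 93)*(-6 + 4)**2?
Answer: 48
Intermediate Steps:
(105 - 93)*(-6 + 4)**2 = 12*(-2)**2 = 12*4 = 48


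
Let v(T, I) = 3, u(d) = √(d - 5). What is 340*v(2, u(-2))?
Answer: 1020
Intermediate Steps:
u(d) = √(-5 + d)
340*v(2, u(-2)) = 340*3 = 1020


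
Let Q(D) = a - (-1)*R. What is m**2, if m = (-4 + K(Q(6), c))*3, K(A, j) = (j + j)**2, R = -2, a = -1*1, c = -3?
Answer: 9216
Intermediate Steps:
a = -1
Q(D) = -3 (Q(D) = -1 - (-1)*(-2) = -1 - 1*2 = -1 - 2 = -3)
K(A, j) = 4*j**2 (K(A, j) = (2*j)**2 = 4*j**2)
m = 96 (m = (-4 + 4*(-3)**2)*3 = (-4 + 4*9)*3 = (-4 + 36)*3 = 32*3 = 96)
m**2 = 96**2 = 9216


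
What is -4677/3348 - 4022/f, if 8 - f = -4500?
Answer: -2879131/1257732 ≈ -2.2891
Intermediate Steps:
f = 4508 (f = 8 - 1*(-4500) = 8 + 4500 = 4508)
-4677/3348 - 4022/f = -4677/3348 - 4022/4508 = -4677*1/3348 - 4022*1/4508 = -1559/1116 - 2011/2254 = -2879131/1257732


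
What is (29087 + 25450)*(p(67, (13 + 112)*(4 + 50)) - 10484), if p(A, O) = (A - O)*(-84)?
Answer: 30043778856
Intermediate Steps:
p(A, O) = -84*A + 84*O
(29087 + 25450)*(p(67, (13 + 112)*(4 + 50)) - 10484) = (29087 + 25450)*((-84*67 + 84*((13 + 112)*(4 + 50))) - 10484) = 54537*((-5628 + 84*(125*54)) - 10484) = 54537*((-5628 + 84*6750) - 10484) = 54537*((-5628 + 567000) - 10484) = 54537*(561372 - 10484) = 54537*550888 = 30043778856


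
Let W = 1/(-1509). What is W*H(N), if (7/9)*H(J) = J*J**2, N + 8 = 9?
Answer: -3/3521 ≈ -0.00085203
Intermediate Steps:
N = 1 (N = -8 + 9 = 1)
H(J) = 9*J**3/7 (H(J) = 9*(J*J**2)/7 = 9*J**3/7)
W = -1/1509 ≈ -0.00066269
W*H(N) = -3*1**3/3521 = -3/3521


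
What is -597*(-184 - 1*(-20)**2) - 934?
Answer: 347714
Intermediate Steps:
-597*(-184 - 1*(-20)**2) - 934 = -597*(-184 - 1*400) - 934 = -597*(-184 - 400) - 934 = -597*(-584) - 934 = 348648 - 934 = 347714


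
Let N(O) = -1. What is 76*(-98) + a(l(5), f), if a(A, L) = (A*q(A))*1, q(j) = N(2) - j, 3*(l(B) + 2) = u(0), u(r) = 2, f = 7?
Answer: -67036/9 ≈ -7448.4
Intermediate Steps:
l(B) = -4/3 (l(B) = -2 + (⅓)*2 = -2 + ⅔ = -4/3)
q(j) = -1 - j
a(A, L) = A*(-1 - A) (a(A, L) = (A*(-1 - A))*1 = A*(-1 - A))
76*(-98) + a(l(5), f) = 76*(-98) - 1*(-4/3)*(1 - 4/3) = -7448 - 1*(-4/3)*(-⅓) = -7448 - 4/9 = -67036/9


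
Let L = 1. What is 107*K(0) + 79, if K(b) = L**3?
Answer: 186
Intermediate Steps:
K(b) = 1 (K(b) = 1**3 = 1)
107*K(0) + 79 = 107*1 + 79 = 107 + 79 = 186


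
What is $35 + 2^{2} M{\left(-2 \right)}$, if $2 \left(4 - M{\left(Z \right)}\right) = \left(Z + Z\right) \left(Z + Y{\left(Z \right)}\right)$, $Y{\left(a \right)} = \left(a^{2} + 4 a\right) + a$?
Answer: $-13$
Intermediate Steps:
$Y{\left(a \right)} = a^{2} + 5 a$
$M{\left(Z \right)} = 4 - Z \left(Z + Z \left(5 + Z\right)\right)$ ($M{\left(Z \right)} = 4 - \frac{\left(Z + Z\right) \left(Z + Z \left(5 + Z\right)\right)}{2} = 4 - \frac{2 Z \left(Z + Z \left(5 + Z\right)\right)}{2} = 4 - Z \left(Z + Z \left(5 + Z\right)\right)$)
$35 + 2^{2} M{\left(-2 \right)} = 35 + 2^{2} \left(4 - \left(-2\right)^{3} - 6 \left(-2\right)^{2}\right) = 35 + 4 \left(4 - -8 - 24\right) = 35 + 4 \left(4 + 8 - 24\right) = 35 + 4 \left(-12\right) = 35 - 48 = -13$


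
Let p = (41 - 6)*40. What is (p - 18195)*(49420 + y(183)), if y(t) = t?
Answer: -833082385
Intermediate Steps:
p = 1400 (p = 35*40 = 1400)
(p - 18195)*(49420 + y(183)) = (1400 - 18195)*(49420 + 183) = -16795*49603 = -833082385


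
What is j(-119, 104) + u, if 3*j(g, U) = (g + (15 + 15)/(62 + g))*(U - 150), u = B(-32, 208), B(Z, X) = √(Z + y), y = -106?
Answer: 34822/19 + I*√138 ≈ 1832.7 + 11.747*I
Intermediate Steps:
B(Z, X) = √(-106 + Z) (B(Z, X) = √(Z - 106) = √(-106 + Z))
u = I*√138 (u = √(-106 - 32) = √(-138) = I*√138 ≈ 11.747*I)
j(g, U) = (-150 + U)*(g + 30/(62 + g))/3 (j(g, U) = ((g + (15 + 15)/(62 + g))*(U - 150))/3 = ((g + 30/(62 + g))*(-150 + U))/3 = ((-150 + U)*(g + 30/(62 + g)))/3 = (-150 + U)*(g + 30/(62 + g))/3)
j(-119, 104) + u = (-4500 - 9300*(-119) - 150*(-119)² + 30*104 + 104*(-119)² + 62*104*(-119))/(3*(62 - 119)) + I*√138 = (⅓)*(-4500 + 1106700 - 150*14161 + 3120 + 104*14161 - 767312)/(-57) + I*√138 = (⅓)*(-1/57)*(-4500 + 1106700 - 2124150 + 3120 + 1472744 - 767312) + I*√138 = (⅓)*(-1/57)*(-313398) + I*√138 = 34822/19 + I*√138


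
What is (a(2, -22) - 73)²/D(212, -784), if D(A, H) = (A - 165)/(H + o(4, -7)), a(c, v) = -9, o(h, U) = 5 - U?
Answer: -5190928/47 ≈ -1.1045e+5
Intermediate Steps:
D(A, H) = (-165 + A)/(12 + H) (D(A, H) = (A - 165)/(H + (5 - 1*(-7))) = (-165 + A)/(H + (5 + 7)) = (-165 + A)/(H + 12) = (-165 + A)/(12 + H))
(a(2, -22) - 73)²/D(212, -784) = (-9 - 73)²/(((-165 + 212)/(12 - 784))) = (-82)²/((47/(-772))) = 6724/((-1/772*47)) = 6724/(-47/772) = 6724*(-772/47) = -5190928/47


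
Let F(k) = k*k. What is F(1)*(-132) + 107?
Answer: -25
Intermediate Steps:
F(k) = k**2
F(1)*(-132) + 107 = 1**2*(-132) + 107 = 1*(-132) + 107 = -132 + 107 = -25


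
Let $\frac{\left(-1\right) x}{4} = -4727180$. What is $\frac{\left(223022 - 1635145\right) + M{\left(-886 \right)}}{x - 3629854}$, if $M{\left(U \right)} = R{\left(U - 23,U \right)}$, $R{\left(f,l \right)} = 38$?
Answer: $- \frac{1412085}{15278866} \approx -0.092421$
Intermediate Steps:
$M{\left(U \right)} = 38$
$x = 18908720$ ($x = \left(-4\right) \left(-4727180\right) = 18908720$)
$\frac{\left(223022 - 1635145\right) + M{\left(-886 \right)}}{x - 3629854} = \frac{\left(223022 - 1635145\right) + 38}{18908720 - 3629854} = \frac{\left(223022 - 1635145\right) + 38}{15278866} = \left(-1412123 + 38\right) \frac{1}{15278866} = \left(-1412085\right) \frac{1}{15278866} = - \frac{1412085}{15278866}$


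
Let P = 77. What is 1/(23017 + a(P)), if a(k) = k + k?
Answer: 1/23171 ≈ 4.3157e-5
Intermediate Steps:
a(k) = 2*k
1/(23017 + a(P)) = 1/(23017 + 2*77) = 1/(23017 + 154) = 1/23171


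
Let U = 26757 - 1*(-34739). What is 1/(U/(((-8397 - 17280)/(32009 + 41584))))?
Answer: -2853/502852792 ≈ -5.6736e-6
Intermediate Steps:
U = 61496 (U = 26757 + 34739 = 61496)
1/(U/(((-8397 - 17280)/(32009 + 41584)))) = 1/(61496/(((-8397 - 17280)/(32009 + 41584)))) = 1/(61496/((-25677/73593))) = 1/(61496/((-25677*1/73593))) = 1/(61496/(-2853/8177)) = 1/(61496*(-8177/2853)) = 1/(-502852792/2853) = -2853/502852792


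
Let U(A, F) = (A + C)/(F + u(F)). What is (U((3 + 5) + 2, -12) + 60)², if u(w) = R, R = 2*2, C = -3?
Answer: 223729/64 ≈ 3495.8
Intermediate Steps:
R = 4
u(w) = 4
U(A, F) = (-3 + A)/(4 + F) (U(A, F) = (A - 3)/(F + 4) = (-3 + A)/(4 + F))
(U((3 + 5) + 2, -12) + 60)² = ((-3 + ((3 + 5) + 2))/(4 - 12) + 60)² = ((-3 + (8 + 2))/(-8) + 60)² = (-(-3 + 10)/8 + 60)² = (-⅛*7 + 60)² = (-7/8 + 60)² = (473/8)² = 223729/64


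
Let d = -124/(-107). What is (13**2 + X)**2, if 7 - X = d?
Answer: 349989264/11449 ≈ 30569.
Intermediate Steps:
d = 124/107 (d = -124*(-1/107) = 124/107 ≈ 1.1589)
X = 625/107 (X = 7 - 1*124/107 = 7 - 124/107 = 625/107 ≈ 5.8411)
(13**2 + X)**2 = (13**2 + 625/107)**2 = (169 + 625/107)**2 = (18708/107)**2 = 349989264/11449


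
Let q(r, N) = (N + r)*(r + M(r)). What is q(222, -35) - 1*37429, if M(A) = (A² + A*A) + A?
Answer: 18477815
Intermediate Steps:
M(A) = A + 2*A² (M(A) = (A² + A²) + A = 2*A² + A = A + 2*A²)
q(r, N) = (N + r)*(r + r*(1 + 2*r))
q(222, -35) - 1*37429 = 2*222*(-35 + 222 + 222² - 35*222) - 1*37429 = 2*222*(-35 + 222 + 49284 - 7770) - 37429 = 2*222*41701 - 37429 = 18515244 - 37429 = 18477815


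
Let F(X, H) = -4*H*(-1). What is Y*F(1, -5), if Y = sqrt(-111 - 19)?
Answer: -20*I*sqrt(130) ≈ -228.04*I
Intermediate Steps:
F(X, H) = 4*H
Y = I*sqrt(130) (Y = sqrt(-130) = I*sqrt(130) ≈ 11.402*I)
Y*F(1, -5) = (I*sqrt(130))*(4*(-5)) = (I*sqrt(130))*(-20) = -20*I*sqrt(130)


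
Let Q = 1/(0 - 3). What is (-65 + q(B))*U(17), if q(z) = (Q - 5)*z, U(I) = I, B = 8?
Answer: -5491/3 ≈ -1830.3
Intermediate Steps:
Q = -⅓ (Q = 1/(-3) = -⅓ ≈ -0.33333)
q(z) = -16*z/3 (q(z) = (-⅓ - 5)*z = -16*z/3)
(-65 + q(B))*U(17) = (-65 - 16/3*8)*17 = (-65 - 128/3)*17 = -323/3*17 = -5491/3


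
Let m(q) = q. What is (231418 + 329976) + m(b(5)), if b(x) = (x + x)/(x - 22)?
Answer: 9543688/17 ≈ 5.6139e+5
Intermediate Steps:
b(x) = 2*x/(-22 + x) (b(x) = (2*x)/(-22 + x) = 2*x/(-22 + x))
(231418 + 329976) + m(b(5)) = (231418 + 329976) + 2*5/(-22 + 5) = 561394 + 2*5/(-17) = 561394 + 2*5*(-1/17) = 561394 - 10/17 = 9543688/17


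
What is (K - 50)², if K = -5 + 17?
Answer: 1444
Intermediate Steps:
K = 12
(K - 50)² = (12 - 50)² = (-38)² = 1444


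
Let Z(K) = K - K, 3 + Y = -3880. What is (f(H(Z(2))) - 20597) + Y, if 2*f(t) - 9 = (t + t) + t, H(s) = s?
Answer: -48951/2 ≈ -24476.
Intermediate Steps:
Y = -3883 (Y = -3 - 3880 = -3883)
Z(K) = 0
f(t) = 9/2 + 3*t/2 (f(t) = 9/2 + ((t + t) + t)/2 = 9/2 + (2*t + t)/2 = 9/2 + (3*t)/2 = 9/2 + 3*t/2)
(f(H(Z(2))) - 20597) + Y = ((9/2 + (3/2)*0) - 20597) - 3883 = ((9/2 + 0) - 20597) - 3883 = (9/2 - 20597) - 3883 = -41185/2 - 3883 = -48951/2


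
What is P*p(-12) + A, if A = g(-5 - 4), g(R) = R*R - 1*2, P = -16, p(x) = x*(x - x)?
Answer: 79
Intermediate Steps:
p(x) = 0 (p(x) = x*0 = 0)
g(R) = -2 + R**2 (g(R) = R**2 - 2 = -2 + R**2)
A = 79 (A = -2 + (-5 - 4)**2 = -2 + (-9)**2 = -2 + 81 = 79)
P*p(-12) + A = -16*0 + 79 = 0 + 79 = 79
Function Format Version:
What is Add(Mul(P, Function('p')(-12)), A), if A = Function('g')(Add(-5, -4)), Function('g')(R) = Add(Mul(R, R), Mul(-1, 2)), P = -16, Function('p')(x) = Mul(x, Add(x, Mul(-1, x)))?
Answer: 79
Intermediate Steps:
Function('p')(x) = 0 (Function('p')(x) = Mul(x, 0) = 0)
Function('g')(R) = Add(-2, Pow(R, 2)) (Function('g')(R) = Add(Pow(R, 2), -2) = Add(-2, Pow(R, 2)))
A = 79 (A = Add(-2, Pow(Add(-5, -4), 2)) = Add(-2, Pow(-9, 2)) = Add(-2, 81) = 79)
Add(Mul(P, Function('p')(-12)), A) = Add(Mul(-16, 0), 79) = Add(0, 79) = 79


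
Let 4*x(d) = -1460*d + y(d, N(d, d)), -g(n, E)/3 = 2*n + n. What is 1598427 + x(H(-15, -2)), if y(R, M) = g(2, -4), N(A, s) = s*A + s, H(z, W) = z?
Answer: 3207795/2 ≈ 1.6039e+6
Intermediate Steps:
g(n, E) = -9*n (g(n, E) = -3*(2*n + n) = -9*n)
N(A, s) = s + A*s (N(A, s) = A*s + s = s + A*s)
y(R, M) = -18 (y(R, M) = -9*2 = -18)
x(d) = -9/2 - 365*d (x(d) = (-1460*d - 18)/4 = (-18 - 1460*d)/4 = -9/2 - 365*d)
1598427 + x(H(-15, -2)) = 1598427 + (-9/2 - 365*(-15)) = 1598427 + (-9/2 + 5475) = 1598427 + 10941/2 = 3207795/2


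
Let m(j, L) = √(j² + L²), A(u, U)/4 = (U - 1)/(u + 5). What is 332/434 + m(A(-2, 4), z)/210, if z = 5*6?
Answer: 166/217 + √229/105 ≈ 0.90910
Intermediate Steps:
A(u, U) = 4*(-1 + U)/(5 + u) (A(u, U) = 4*((U - 1)/(u + 5)) = 4*((-1 + U)/(5 + u)) = 4*(-1 + U)/(5 + u))
z = 30
m(j, L) = √(L² + j²)
332/434 + m(A(-2, 4), z)/210 = 332/434 + √(30² + (4*(-1 + 4)/(5 - 2))²)/210 = 332*(1/434) + √(900 + (4*3/3)²)*(1/210) = 166/217 + √(900 + (4*(⅓)*3)²)*(1/210) = 166/217 + √(900 + 4²)*(1/210) = 166/217 + √(900 + 16)*(1/210) = 166/217 + √916*(1/210) = 166/217 + (2*√229)*(1/210) = 166/217 + √229/105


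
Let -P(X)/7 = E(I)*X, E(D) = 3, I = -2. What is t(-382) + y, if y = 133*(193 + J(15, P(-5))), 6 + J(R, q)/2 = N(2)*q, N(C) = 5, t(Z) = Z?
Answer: 163341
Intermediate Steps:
P(X) = -21*X
J(R, q) = -12 + 10*q (J(R, q) = -12 + 2*(5*q) = -12 + 10*q)
y = 163723 (y = 133*(193 + (-12 + 10*(-21*(-5)))) = 133*(193 + (-12 + 10*105)) = 133*(193 + (-12 + 1050)) = 133*(193 + 1038) = 133*1231 = 163723)
t(-382) + y = -382 + 163723 = 163341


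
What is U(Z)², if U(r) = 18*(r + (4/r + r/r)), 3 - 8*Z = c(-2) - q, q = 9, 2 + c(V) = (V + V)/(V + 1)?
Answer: 962361/100 ≈ 9623.6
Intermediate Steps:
c(V) = -2 + 2*V/(1 + V) (c(V) = -2 + (V + V)/(V + 1) = -2 + (2*V)/(1 + V) = -2 + 2*V/(1 + V))
Z = 5/4 (Z = 3/8 - (-2/(1 - 2) - 1*9)/8 = 3/8 - (-2/(-1) - 9)/8 = 3/8 - (-2*(-1) - 9)/8 = 3/8 - (2 - 9)/8 = 3/8 - ⅛*(-7) = 3/8 + 7/8 = 5/4 ≈ 1.2500)
U(r) = 18 + 18*r + 72/r (U(r) = 18*(r + (4/r + 1)) = 18*(r + (1 + 4/r)) = 18*(1 + r + 4/r) = 18 + 18*r + 72/r)
U(Z)² = (18 + 18*(5/4) + 72/(5/4))² = (18 + 45/2 + 72*(⅘))² = (18 + 45/2 + 288/5)² = (981/10)² = 962361/100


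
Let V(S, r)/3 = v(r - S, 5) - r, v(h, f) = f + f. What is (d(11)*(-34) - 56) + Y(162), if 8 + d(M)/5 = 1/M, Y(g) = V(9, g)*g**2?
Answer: -131625730/11 ≈ -1.1966e+7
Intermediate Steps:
v(h, f) = 2*f
V(S, r) = 30 - 3*r (V(S, r) = 3*(2*5 - r) = 3*(10 - r) = 30 - 3*r)
Y(g) = g**2*(30 - 3*g) (Y(g) = (30 - 3*g)*g**2 = g**2*(30 - 3*g))
d(M) = -40 + 5/M (d(M) = -40 + 5*(1/M) = -40 + 5/M)
(d(11)*(-34) - 56) + Y(162) = ((-40 + 5/11)*(-34) - 56) + 3*162**2*(10 - 1*162) = ((-40 + 5*(1/11))*(-34) - 56) + 3*26244*(10 - 162) = ((-40 + 5/11)*(-34) - 56) + 3*26244*(-152) = (-435/11*(-34) - 56) - 11967264 = (14790/11 - 56) - 11967264 = 14174/11 - 11967264 = -131625730/11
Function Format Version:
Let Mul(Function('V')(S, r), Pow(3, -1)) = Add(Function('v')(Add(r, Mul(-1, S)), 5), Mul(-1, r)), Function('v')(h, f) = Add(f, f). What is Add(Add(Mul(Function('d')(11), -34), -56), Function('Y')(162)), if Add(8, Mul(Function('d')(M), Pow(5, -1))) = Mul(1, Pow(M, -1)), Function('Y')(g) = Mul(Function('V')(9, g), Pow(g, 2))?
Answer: Rational(-131625730, 11) ≈ -1.1966e+7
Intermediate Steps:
Function('v')(h, f) = Mul(2, f)
Function('V')(S, r) = Add(30, Mul(-3, r)) (Function('V')(S, r) = Mul(3, Add(Mul(2, 5), Mul(-1, r))) = Mul(3, Add(10, Mul(-1, r))) = Add(30, Mul(-3, r)))
Function('Y')(g) = Mul(Pow(g, 2), Add(30, Mul(-3, g))) (Function('Y')(g) = Mul(Add(30, Mul(-3, g)), Pow(g, 2)) = Mul(Pow(g, 2), Add(30, Mul(-3, g))))
Function('d')(M) = Add(-40, Mul(5, Pow(M, -1))) (Function('d')(M) = Add(-40, Mul(5, Mul(1, Pow(M, -1)))) = Add(-40, Mul(5, Pow(M, -1))))
Add(Add(Mul(Function('d')(11), -34), -56), Function('Y')(162)) = Add(Add(Mul(Add(-40, Mul(5, Pow(11, -1))), -34), -56), Mul(3, Pow(162, 2), Add(10, Mul(-1, 162)))) = Add(Add(Mul(Add(-40, Mul(5, Rational(1, 11))), -34), -56), Mul(3, 26244, Add(10, -162))) = Add(Add(Mul(Add(-40, Rational(5, 11)), -34), -56), Mul(3, 26244, -152)) = Add(Add(Mul(Rational(-435, 11), -34), -56), -11967264) = Add(Add(Rational(14790, 11), -56), -11967264) = Add(Rational(14174, 11), -11967264) = Rational(-131625730, 11)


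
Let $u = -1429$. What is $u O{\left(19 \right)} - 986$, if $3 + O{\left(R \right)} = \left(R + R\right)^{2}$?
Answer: $-2060175$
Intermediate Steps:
$O{\left(R \right)} = -3 + 4 R^{2}$ ($O{\left(R \right)} = -3 + \left(R + R\right)^{2} = -3 + \left(2 R\right)^{2} = -3 + 4 R^{2}$)
$u O{\left(19 \right)} - 986 = - 1429 \left(-3 + 4 \cdot 19^{2}\right) - 986 = - 1429 \left(-3 + 4 \cdot 361\right) - 986 = - 1429 \left(-3 + 1444\right) - 986 = \left(-1429\right) 1441 - 986 = -2059189 - 986 = -2060175$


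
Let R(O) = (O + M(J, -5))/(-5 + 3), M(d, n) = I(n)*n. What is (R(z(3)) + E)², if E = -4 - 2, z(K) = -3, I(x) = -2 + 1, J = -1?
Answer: 49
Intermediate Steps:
I(x) = -1
E = -6
M(d, n) = -n
R(O) = -5/2 - O/2 (R(O) = (O - 1*(-5))/(-5 + 3) = (O + 5)/(-2) = (5 + O)*(-½) = -5/2 - O/2)
(R(z(3)) + E)² = ((-5/2 - ½*(-3)) - 6)² = ((-5/2 + 3/2) - 6)² = (-1 - 6)² = (-7)² = 49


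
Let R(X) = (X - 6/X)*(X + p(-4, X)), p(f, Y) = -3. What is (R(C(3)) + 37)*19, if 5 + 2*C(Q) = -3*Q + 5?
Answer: 4617/4 ≈ 1154.3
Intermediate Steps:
C(Q) = -3*Q/2 (C(Q) = -5/2 + (-3*Q + 5)/2 = -5/2 + (5 - 3*Q)/2 = -5/2 + (5/2 - 3*Q/2) = -3*Q/2)
R(X) = (-3 + X)*(X - 6/X) (R(X) = (X - 6/X)*(X - 3) = (X - 6/X)*(-3 + X) = (-3 + X)*(X - 6/X))
(R(C(3)) + 37)*19 = ((-6 + (-3/2*3)² - (-9)*3/2 + 18/((-3/2*3))) + 37)*19 = ((-6 + (-9/2)² - 3*(-9/2) + 18/(-9/2)) + 37)*19 = ((-6 + 81/4 + 27/2 + 18*(-2/9)) + 37)*19 = ((-6 + 81/4 + 27/2 - 4) + 37)*19 = (95/4 + 37)*19 = (243/4)*19 = 4617/4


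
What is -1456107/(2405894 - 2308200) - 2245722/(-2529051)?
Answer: -1154391766463/82357702798 ≈ -14.017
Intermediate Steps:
-1456107/(2405894 - 2308200) - 2245722/(-2529051) = -1456107/97694 - 2245722*(-1/2529051) = -1456107*1/97694 + 748574/843017 = -1456107/97694 + 748574/843017 = -1154391766463/82357702798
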